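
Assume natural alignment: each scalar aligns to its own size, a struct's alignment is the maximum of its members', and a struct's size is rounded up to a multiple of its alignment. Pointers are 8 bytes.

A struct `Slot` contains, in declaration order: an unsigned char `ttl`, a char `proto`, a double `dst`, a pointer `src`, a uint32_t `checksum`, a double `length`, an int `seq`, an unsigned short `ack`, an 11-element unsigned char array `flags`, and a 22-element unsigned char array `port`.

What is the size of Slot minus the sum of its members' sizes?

ttl at 0 (size 1, align 1) → ends 1
proto at 1 (size 1, align 1) → ends 2
pad 6 to align 8 for dst
dst at 8 (size 8, align 8) → ends 16
src at 16 (size 8, align 8) → ends 24
checksum at 24 (size 4, align 4) → ends 28
pad 4 to align 8 for length
length at 32 (size 8, align 8) → ends 40
seq at 40 (size 4, align 4) → ends 44
ack at 44 (size 2, align 2) → ends 46
flags at 46 (size 11, align 1) → ends 57
port at 57 (size 22, align 1) → ends 79
tail pad 1 to reach multiple of 8
total 80 bytes, alignment 8
data bytes 69, size 80 → padding 11

11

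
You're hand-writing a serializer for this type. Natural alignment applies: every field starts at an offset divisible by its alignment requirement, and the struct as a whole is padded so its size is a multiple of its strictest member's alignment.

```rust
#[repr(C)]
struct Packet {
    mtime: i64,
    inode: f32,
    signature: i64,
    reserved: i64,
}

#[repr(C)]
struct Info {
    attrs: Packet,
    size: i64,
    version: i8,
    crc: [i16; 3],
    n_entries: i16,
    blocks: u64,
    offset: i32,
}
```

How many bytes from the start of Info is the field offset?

64

Packet: @0: mtime [8B, align 8] → 8; @8: inode [4B, align 4] → 12; +4 pad (align 8); @16: signature [8B, align 8] → 24; @24: reserved [8B, align 8] → 32; size 32, align 8
@0: attrs [32B, align 8] → 32
@32: size [8B, align 8] → 40
@40: version [1B, align 1] → 41
+1 pad (align 2)
@42: crc [6B, align 2] → 48
@48: n_entries [2B, align 2] → 50
+6 pad (align 8)
@56: blocks [8B, align 8] → 64
@64: offset [4B, align 4] → 68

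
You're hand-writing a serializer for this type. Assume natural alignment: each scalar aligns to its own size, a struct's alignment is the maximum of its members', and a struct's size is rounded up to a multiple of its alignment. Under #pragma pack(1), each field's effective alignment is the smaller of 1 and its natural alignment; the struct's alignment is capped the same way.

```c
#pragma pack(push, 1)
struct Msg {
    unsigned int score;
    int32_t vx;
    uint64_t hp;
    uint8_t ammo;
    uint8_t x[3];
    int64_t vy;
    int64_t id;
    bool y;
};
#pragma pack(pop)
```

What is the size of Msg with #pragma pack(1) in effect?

0..4  score  (4B, 1-aligned)
4..8  vx  (4B, 1-aligned)
8..16  hp  (8B, 1-aligned)
16..17  ammo  (1B, 1-aligned)
17..20  x  (3B, 1-aligned)
20..28  vy  (8B, 1-aligned)
28..36  id  (8B, 1-aligned)
36..37  y  (1B, 1-aligned)
sizeof = 37, alignof = 1

37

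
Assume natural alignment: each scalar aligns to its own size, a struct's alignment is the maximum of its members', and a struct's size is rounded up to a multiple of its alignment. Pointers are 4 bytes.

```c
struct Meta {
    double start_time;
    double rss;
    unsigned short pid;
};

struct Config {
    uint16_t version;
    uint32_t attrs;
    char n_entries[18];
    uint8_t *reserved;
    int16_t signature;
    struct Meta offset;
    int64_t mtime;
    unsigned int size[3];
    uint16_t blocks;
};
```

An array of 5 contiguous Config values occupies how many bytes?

440

Meta: 0..8  start_time  (8B, 8-aligned); 8..16  rss  (8B, 8-aligned); 16..18  pid  (2B, 2-aligned); 18..24  -- tail padding (6B); sizeof = 24, alignof = 8
0..2  version  (2B, 2-aligned)
2..4  -- padding (2B)
4..8  attrs  (4B, 4-aligned)
8..26  n_entries  (18B, 1-aligned)
26..28  -- padding (2B)
28..32  reserved  (4B, 4-aligned)
32..34  signature  (2B, 2-aligned)
34..40  -- padding (6B)
40..64  offset  (24B, 8-aligned)
64..72  mtime  (8B, 8-aligned)
72..84  size  (12B, 4-aligned)
84..86  blocks  (2B, 2-aligned)
86..88  -- tail padding (2B)
sizeof = 88, alignof = 8
array of 5: 5 × 88 = 440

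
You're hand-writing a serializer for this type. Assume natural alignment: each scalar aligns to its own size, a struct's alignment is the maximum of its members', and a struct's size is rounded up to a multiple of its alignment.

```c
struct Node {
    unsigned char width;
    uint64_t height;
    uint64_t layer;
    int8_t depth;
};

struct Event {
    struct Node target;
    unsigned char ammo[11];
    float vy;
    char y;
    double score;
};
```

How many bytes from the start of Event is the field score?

56

Node: @0: width [1B, align 1] → 1; +7 pad (align 8); @8: height [8B, align 8] → 16; @16: layer [8B, align 8] → 24; @24: depth [1B, align 1] → 25; +7 tail pad (align 8); size 32, align 8
@0: target [32B, align 8] → 32
@32: ammo [11B, align 1] → 43
+1 pad (align 4)
@44: vy [4B, align 4] → 48
@48: y [1B, align 1] → 49
+7 pad (align 8)
@56: score [8B, align 8] → 64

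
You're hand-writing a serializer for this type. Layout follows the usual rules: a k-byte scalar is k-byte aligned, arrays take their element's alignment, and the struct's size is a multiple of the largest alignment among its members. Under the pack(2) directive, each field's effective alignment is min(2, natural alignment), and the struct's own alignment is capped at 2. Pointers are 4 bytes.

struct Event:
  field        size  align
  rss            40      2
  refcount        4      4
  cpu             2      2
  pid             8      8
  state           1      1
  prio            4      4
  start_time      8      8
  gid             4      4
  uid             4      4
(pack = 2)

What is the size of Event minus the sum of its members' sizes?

1

0..40  rss  (40B, 2-aligned)
40..44  refcount  (4B, 2-aligned)
44..46  cpu  (2B, 2-aligned)
46..54  pid  (8B, 2-aligned)
54..55  state  (1B, 1-aligned)
55..56  -- padding (1B)
56..60  prio  (4B, 2-aligned)
60..68  start_time  (8B, 2-aligned)
68..72  gid  (4B, 2-aligned)
72..76  uid  (4B, 2-aligned)
sizeof = 76, alignof = 2
data bytes 75, size 76 → padding 1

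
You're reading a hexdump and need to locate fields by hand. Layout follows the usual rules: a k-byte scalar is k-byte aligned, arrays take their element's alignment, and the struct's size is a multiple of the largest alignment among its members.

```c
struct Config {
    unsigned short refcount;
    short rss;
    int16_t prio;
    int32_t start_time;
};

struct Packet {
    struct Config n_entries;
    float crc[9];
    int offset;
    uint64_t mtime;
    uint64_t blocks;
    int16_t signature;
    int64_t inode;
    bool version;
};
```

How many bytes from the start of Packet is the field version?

88

Config: @0: refcount [2B, align 2] → 2; @2: rss [2B, align 2] → 4; @4: prio [2B, align 2] → 6; +2 pad (align 4); @8: start_time [4B, align 4] → 12; size 12, align 4
@0: n_entries [12B, align 4] → 12
@12: crc [36B, align 4] → 48
@48: offset [4B, align 4] → 52
+4 pad (align 8)
@56: mtime [8B, align 8] → 64
@64: blocks [8B, align 8] → 72
@72: signature [2B, align 2] → 74
+6 pad (align 8)
@80: inode [8B, align 8] → 88
@88: version [1B, align 1] → 89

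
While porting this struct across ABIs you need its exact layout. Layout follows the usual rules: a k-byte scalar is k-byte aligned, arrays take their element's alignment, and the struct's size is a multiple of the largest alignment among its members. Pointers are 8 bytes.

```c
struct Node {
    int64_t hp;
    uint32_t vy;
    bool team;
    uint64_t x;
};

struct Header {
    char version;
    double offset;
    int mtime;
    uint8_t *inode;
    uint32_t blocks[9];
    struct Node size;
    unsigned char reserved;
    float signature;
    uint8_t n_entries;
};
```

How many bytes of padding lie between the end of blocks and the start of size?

4

Node: @0: hp [8B, align 8] → 8; @8: vy [4B, align 4] → 12; @12: team [1B, align 1] → 13; +3 pad (align 8); @16: x [8B, align 8] → 24; size 24, align 8
@0: version [1B, align 1] → 1
+7 pad (align 8)
@8: offset [8B, align 8] → 16
@16: mtime [4B, align 4] → 20
+4 pad (align 8)
@24: inode [8B, align 8] → 32
@32: blocks [36B, align 4] → 68
+4 pad (align 8)
@72: size [24B, align 8] → 96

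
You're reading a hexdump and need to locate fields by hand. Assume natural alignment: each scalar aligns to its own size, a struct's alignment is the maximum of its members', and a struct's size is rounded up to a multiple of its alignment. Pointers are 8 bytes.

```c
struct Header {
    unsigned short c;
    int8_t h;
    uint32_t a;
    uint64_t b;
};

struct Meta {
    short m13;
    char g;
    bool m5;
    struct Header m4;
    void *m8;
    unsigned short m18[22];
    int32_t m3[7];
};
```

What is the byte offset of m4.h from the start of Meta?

Header: @0: c [2B, align 2] → 2; @2: h [1B, align 1] → 3; +1 pad (align 4); @4: a [4B, align 4] → 8; @8: b [8B, align 8] → 16; size 16, align 8
@0: m13 [2B, align 2] → 2
@2: g [1B, align 1] → 3
@3: m5 [1B, align 1] → 4
+4 pad (align 8)
@8: m4 [16B, align 8] → 24
within Header: h at 2
8 + 2 = 10

10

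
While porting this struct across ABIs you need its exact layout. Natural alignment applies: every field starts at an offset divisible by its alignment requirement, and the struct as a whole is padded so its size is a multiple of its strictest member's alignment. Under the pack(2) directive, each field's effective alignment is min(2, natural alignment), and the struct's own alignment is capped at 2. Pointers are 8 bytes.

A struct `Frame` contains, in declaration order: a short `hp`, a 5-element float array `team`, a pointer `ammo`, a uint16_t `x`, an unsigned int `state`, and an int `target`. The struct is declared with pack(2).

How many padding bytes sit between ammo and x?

@0: hp [2B, align 2] → 2
@2: team [20B, align 2] → 22
@22: ammo [8B, align 2] → 30
@30: x [2B, align 2] → 32

0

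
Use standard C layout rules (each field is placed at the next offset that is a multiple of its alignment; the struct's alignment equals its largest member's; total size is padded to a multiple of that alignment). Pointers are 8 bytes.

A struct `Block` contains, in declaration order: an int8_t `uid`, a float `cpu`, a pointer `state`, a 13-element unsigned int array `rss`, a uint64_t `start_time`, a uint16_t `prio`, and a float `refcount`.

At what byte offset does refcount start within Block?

uid at 0 (size 1, align 1) → ends 1
pad 3 to align 4 for cpu
cpu at 4 (size 4, align 4) → ends 8
state at 8 (size 8, align 8) → ends 16
rss at 16 (size 52, align 4) → ends 68
pad 4 to align 8 for start_time
start_time at 72 (size 8, align 8) → ends 80
prio at 80 (size 2, align 2) → ends 82
pad 2 to align 4 for refcount
refcount at 84 (size 4, align 4) → ends 88

84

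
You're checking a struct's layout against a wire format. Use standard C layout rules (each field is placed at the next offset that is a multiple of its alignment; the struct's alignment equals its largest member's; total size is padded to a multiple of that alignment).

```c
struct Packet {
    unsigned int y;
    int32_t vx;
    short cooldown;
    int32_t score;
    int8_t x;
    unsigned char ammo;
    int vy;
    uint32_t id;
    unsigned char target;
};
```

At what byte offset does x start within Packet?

@0: y [4B, align 4] → 4
@4: vx [4B, align 4] → 8
@8: cooldown [2B, align 2] → 10
+2 pad (align 4)
@12: score [4B, align 4] → 16
@16: x [1B, align 1] → 17

16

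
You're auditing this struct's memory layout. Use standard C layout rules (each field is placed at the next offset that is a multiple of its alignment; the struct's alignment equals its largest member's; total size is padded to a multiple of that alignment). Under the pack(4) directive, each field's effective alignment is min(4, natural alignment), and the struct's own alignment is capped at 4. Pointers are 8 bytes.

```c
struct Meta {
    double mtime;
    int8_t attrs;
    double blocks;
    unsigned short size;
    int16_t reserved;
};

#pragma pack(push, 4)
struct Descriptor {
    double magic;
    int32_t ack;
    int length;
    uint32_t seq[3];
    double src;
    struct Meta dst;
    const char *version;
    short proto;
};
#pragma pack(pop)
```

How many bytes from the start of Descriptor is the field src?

Meta: mtime at 0 (size 8, align 8) → ends 8; attrs at 8 (size 1, align 1) → ends 9; pad 7 to align 8 for blocks; blocks at 16 (size 8, align 8) → ends 24; size at 24 (size 2, align 2) → ends 26; reserved at 26 (size 2, align 2) → ends 28; tail pad 4 to reach multiple of 8; total 32 bytes, alignment 8
magic at 0 (size 8, align 4) → ends 8
ack at 8 (size 4, align 4) → ends 12
length at 12 (size 4, align 4) → ends 16
seq at 16 (size 12, align 4) → ends 28
src at 28 (size 8, align 4) → ends 36

28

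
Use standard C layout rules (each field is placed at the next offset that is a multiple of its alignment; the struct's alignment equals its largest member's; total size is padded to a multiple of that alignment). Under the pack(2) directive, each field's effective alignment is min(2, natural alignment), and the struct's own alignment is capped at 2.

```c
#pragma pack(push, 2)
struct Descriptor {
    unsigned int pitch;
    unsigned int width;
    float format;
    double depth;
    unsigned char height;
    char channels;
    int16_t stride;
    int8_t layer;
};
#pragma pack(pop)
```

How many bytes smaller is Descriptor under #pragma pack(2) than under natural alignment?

natural layout:
  @0: pitch [4B, align 4] → 4
  @4: width [4B, align 4] → 8
  @8: format [4B, align 4] → 12
  +4 pad (align 8)
  @16: depth [8B, align 8] → 24
  @24: height [1B, align 1] → 25
  @25: channels [1B, align 1] → 26
  @26: stride [2B, align 2] → 28
  @28: layer [1B, align 1] → 29
  +3 tail pad (align 8)
  size 32, align 8
packed(2) layout:
  @0: pitch [4B, align 2] → 4
  @4: width [4B, align 2] → 8
  @8: format [4B, align 2] → 12
  @12: depth [8B, align 2] → 20
  @20: height [1B, align 1] → 21
  @21: channels [1B, align 1] → 22
  @22: stride [2B, align 2] → 24
  @24: layer [1B, align 1] → 25
  +1 tail pad (align 2)
  size 26, align 2
32 − 26 = 6

6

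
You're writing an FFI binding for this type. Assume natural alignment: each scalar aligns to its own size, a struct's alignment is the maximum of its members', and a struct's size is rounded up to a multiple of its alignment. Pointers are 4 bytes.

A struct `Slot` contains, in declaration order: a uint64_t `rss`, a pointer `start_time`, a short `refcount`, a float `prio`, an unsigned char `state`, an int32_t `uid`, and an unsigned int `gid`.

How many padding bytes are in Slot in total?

5

rss at 0 (size 8, align 8) → ends 8
start_time at 8 (size 4, align 4) → ends 12
refcount at 12 (size 2, align 2) → ends 14
pad 2 to align 4 for prio
prio at 16 (size 4, align 4) → ends 20
state at 20 (size 1, align 1) → ends 21
pad 3 to align 4 for uid
uid at 24 (size 4, align 4) → ends 28
gid at 28 (size 4, align 4) → ends 32
total 32 bytes, alignment 8
data bytes 27, size 32 → padding 5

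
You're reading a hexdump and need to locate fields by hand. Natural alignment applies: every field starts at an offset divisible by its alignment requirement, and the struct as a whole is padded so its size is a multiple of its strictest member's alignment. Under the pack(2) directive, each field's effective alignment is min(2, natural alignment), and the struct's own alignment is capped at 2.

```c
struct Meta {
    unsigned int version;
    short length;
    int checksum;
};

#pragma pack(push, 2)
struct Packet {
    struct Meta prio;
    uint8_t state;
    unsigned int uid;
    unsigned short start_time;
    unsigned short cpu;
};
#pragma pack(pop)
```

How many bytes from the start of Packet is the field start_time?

Meta: version at 0 (size 4, align 4) → ends 4; length at 4 (size 2, align 2) → ends 6; pad 2 to align 4 for checksum; checksum at 8 (size 4, align 4) → ends 12; total 12 bytes, alignment 4
prio at 0 (size 12, align 2) → ends 12
state at 12 (size 1, align 1) → ends 13
pad 1 to align 2 for uid
uid at 14 (size 4, align 2) → ends 18
start_time at 18 (size 2, align 2) → ends 20

18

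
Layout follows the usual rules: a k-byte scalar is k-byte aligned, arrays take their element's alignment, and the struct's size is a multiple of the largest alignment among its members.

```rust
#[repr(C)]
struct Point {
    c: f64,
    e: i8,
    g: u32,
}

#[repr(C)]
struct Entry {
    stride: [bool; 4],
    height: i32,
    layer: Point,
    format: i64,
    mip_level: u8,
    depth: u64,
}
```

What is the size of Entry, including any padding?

48

Point: c at 0 (size 8, align 8) → ends 8; e at 8 (size 1, align 1) → ends 9; pad 3 to align 4 for g; g at 12 (size 4, align 4) → ends 16; total 16 bytes, alignment 8
stride at 0 (size 4, align 1) → ends 4
height at 4 (size 4, align 4) → ends 8
layer at 8 (size 16, align 8) → ends 24
format at 24 (size 8, align 8) → ends 32
mip_level at 32 (size 1, align 1) → ends 33
pad 7 to align 8 for depth
depth at 40 (size 8, align 8) → ends 48
total 48 bytes, alignment 8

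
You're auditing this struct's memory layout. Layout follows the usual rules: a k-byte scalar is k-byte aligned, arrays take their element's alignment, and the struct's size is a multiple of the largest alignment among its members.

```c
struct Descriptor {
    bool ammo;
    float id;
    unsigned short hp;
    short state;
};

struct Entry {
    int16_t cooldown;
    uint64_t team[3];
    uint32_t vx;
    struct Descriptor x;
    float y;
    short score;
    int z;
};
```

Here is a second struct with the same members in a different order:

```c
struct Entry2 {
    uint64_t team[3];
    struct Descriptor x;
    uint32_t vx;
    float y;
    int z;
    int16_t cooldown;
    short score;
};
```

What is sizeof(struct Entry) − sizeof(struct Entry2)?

Descriptor: ammo at 0 (size 1, align 1) → ends 1; pad 3 to align 4 for id; id at 4 (size 4, align 4) → ends 8; hp at 8 (size 2, align 2) → ends 10; state at 10 (size 2, align 2) → ends 12; total 12 bytes, alignment 4
cooldown at 0 (size 2, align 2) → ends 2
pad 6 to align 8 for team
team at 8 (size 24, align 8) → ends 32
vx at 32 (size 4, align 4) → ends 36
x at 36 (size 12, align 4) → ends 48
y at 48 (size 4, align 4) → ends 52
score at 52 (size 2, align 2) → ends 54
pad 2 to align 4 for z
z at 56 (size 4, align 4) → ends 60
tail pad 4 to reach multiple of 8
total 64 bytes, alignment 8
— Entry2 —
team at 0 (size 24, align 8) → ends 24
x at 24 (size 12, align 4) → ends 36
vx at 36 (size 4, align 4) → ends 40
y at 40 (size 4, align 4) → ends 44
z at 44 (size 4, align 4) → ends 48
cooldown at 48 (size 2, align 2) → ends 50
score at 50 (size 2, align 2) → ends 52
tail pad 4 to reach multiple of 8
total 56 bytes, alignment 8
64 − 56 = 8

8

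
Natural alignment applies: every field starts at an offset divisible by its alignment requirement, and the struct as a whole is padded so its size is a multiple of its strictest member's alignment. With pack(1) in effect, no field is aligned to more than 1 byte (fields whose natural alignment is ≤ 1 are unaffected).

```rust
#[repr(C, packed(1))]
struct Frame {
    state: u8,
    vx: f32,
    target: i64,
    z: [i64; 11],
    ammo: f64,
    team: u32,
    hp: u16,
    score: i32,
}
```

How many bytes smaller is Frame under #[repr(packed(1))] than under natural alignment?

9

natural layout:
  0..1  state  (1B, 1-aligned)
  1..4  -- padding (3B)
  4..8  vx  (4B, 4-aligned)
  8..16  target  (8B, 8-aligned)
  16..104  z  (88B, 8-aligned)
  104..112  ammo  (8B, 8-aligned)
  112..116  team  (4B, 4-aligned)
  116..118  hp  (2B, 2-aligned)
  118..120  -- padding (2B)
  120..124  score  (4B, 4-aligned)
  124..128  -- tail padding (4B)
  sizeof = 128, alignof = 8
packed(1) layout:
  0..1  state  (1B, 1-aligned)
  1..5  vx  (4B, 1-aligned)
  5..13  target  (8B, 1-aligned)
  13..101  z  (88B, 1-aligned)
  101..109  ammo  (8B, 1-aligned)
  109..113  team  (4B, 1-aligned)
  113..115  hp  (2B, 1-aligned)
  115..119  score  (4B, 1-aligned)
  sizeof = 119, alignof = 1
128 − 119 = 9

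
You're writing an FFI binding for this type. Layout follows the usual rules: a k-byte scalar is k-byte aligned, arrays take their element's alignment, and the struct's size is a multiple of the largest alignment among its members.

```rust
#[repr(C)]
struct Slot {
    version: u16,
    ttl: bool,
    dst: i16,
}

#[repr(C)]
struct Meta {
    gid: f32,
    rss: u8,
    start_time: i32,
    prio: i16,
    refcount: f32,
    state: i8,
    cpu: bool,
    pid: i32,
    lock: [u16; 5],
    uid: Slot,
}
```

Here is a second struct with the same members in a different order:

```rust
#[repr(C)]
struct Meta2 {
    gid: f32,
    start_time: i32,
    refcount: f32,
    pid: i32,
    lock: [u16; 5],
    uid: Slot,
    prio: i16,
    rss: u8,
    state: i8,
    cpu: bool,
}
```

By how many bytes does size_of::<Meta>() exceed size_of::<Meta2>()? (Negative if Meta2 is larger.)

4

Slot: 0..2  version  (2B, 2-aligned); 2..3  ttl  (1B, 1-aligned); 3..4  -- padding (1B); 4..6  dst  (2B, 2-aligned); sizeof = 6, alignof = 2
0..4  gid  (4B, 4-aligned)
4..5  rss  (1B, 1-aligned)
5..8  -- padding (3B)
8..12  start_time  (4B, 4-aligned)
12..14  prio  (2B, 2-aligned)
14..16  -- padding (2B)
16..20  refcount  (4B, 4-aligned)
20..21  state  (1B, 1-aligned)
21..22  cpu  (1B, 1-aligned)
22..24  -- padding (2B)
24..28  pid  (4B, 4-aligned)
28..38  lock  (10B, 2-aligned)
38..44  uid  (6B, 2-aligned)
sizeof = 44, alignof = 4
— Meta2 —
0..4  gid  (4B, 4-aligned)
4..8  start_time  (4B, 4-aligned)
8..12  refcount  (4B, 4-aligned)
12..16  pid  (4B, 4-aligned)
16..26  lock  (10B, 2-aligned)
26..32  uid  (6B, 2-aligned)
32..34  prio  (2B, 2-aligned)
34..35  rss  (1B, 1-aligned)
35..36  state  (1B, 1-aligned)
36..37  cpu  (1B, 1-aligned)
37..40  -- tail padding (3B)
sizeof = 40, alignof = 4
44 − 40 = 4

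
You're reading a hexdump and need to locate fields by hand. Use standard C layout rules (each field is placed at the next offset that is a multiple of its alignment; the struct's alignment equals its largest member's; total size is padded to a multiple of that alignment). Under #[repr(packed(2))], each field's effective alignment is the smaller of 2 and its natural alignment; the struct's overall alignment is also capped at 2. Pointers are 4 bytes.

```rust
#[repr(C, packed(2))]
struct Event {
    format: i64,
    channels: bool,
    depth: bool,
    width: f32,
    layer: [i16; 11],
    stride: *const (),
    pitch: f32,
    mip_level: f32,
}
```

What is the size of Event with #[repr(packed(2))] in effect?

@0: format [8B, align 2] → 8
@8: channels [1B, align 1] → 9
@9: depth [1B, align 1] → 10
@10: width [4B, align 2] → 14
@14: layer [22B, align 2] → 36
@36: stride [4B, align 2] → 40
@40: pitch [4B, align 2] → 44
@44: mip_level [4B, align 2] → 48
size 48, align 2

48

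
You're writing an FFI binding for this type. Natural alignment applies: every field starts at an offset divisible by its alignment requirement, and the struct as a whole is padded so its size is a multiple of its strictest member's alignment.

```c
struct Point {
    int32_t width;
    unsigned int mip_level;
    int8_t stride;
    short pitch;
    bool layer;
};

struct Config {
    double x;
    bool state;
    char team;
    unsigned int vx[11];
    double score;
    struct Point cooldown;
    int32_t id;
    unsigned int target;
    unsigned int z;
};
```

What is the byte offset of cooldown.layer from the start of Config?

76

Point: 0..4  width  (4B, 4-aligned); 4..8  mip_level  (4B, 4-aligned); 8..9  stride  (1B, 1-aligned); 9..10  -- padding (1B); 10..12  pitch  (2B, 2-aligned); 12..13  layer  (1B, 1-aligned); 13..16  -- tail padding (3B); sizeof = 16, alignof = 4
0..8  x  (8B, 8-aligned)
8..9  state  (1B, 1-aligned)
9..10  team  (1B, 1-aligned)
10..12  -- padding (2B)
12..56  vx  (44B, 4-aligned)
56..64  score  (8B, 8-aligned)
64..80  cooldown  (16B, 4-aligned)
within Point: layer at 12
64 + 12 = 76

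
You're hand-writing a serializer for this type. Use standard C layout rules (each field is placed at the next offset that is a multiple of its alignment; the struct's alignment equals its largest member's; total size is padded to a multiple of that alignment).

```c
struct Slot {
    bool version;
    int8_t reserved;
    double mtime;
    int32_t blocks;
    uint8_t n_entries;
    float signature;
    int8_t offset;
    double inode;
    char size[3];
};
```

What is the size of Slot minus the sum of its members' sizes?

17

0..1  version  (1B, 1-aligned)
1..2  reserved  (1B, 1-aligned)
2..8  -- padding (6B)
8..16  mtime  (8B, 8-aligned)
16..20  blocks  (4B, 4-aligned)
20..21  n_entries  (1B, 1-aligned)
21..24  -- padding (3B)
24..28  signature  (4B, 4-aligned)
28..29  offset  (1B, 1-aligned)
29..32  -- padding (3B)
32..40  inode  (8B, 8-aligned)
40..43  size  (3B, 1-aligned)
43..48  -- tail padding (5B)
sizeof = 48, alignof = 8
data bytes 31, size 48 → padding 17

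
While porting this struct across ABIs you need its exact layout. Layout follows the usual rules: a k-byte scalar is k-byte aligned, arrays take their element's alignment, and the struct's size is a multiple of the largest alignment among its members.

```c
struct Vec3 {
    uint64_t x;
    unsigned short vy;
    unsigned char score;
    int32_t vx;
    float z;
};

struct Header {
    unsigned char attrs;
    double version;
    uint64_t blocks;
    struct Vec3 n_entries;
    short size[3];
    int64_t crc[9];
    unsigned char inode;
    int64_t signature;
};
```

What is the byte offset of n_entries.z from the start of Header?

40

Vec3: @0: x [8B, align 8] → 8; @8: vy [2B, align 2] → 10; @10: score [1B, align 1] → 11; +1 pad (align 4); @12: vx [4B, align 4] → 16; @16: z [4B, align 4] → 20; +4 tail pad (align 8); size 24, align 8
@0: attrs [1B, align 1] → 1
+7 pad (align 8)
@8: version [8B, align 8] → 16
@16: blocks [8B, align 8] → 24
@24: n_entries [24B, align 8] → 48
within Vec3: z at 16
24 + 16 = 40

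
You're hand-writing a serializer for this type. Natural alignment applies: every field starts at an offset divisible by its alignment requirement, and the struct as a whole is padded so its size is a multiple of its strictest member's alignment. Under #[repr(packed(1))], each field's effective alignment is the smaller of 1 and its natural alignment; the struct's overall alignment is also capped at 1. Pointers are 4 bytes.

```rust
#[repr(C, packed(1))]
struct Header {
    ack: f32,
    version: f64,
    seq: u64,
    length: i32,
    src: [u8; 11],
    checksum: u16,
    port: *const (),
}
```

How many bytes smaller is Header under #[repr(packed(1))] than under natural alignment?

7

natural layout:
  @0: ack [4B, align 4] → 4
  +4 pad (align 8)
  @8: version [8B, align 8] → 16
  @16: seq [8B, align 8] → 24
  @24: length [4B, align 4] → 28
  @28: src [11B, align 1] → 39
  +1 pad (align 2)
  @40: checksum [2B, align 2] → 42
  +2 pad (align 4)
  @44: port [4B, align 4] → 48
  size 48, align 8
packed(1) layout:
  @0: ack [4B, align 1] → 4
  @4: version [8B, align 1] → 12
  @12: seq [8B, align 1] → 20
  @20: length [4B, align 1] → 24
  @24: src [11B, align 1] → 35
  @35: checksum [2B, align 1] → 37
  @37: port [4B, align 1] → 41
  size 41, align 1
48 − 41 = 7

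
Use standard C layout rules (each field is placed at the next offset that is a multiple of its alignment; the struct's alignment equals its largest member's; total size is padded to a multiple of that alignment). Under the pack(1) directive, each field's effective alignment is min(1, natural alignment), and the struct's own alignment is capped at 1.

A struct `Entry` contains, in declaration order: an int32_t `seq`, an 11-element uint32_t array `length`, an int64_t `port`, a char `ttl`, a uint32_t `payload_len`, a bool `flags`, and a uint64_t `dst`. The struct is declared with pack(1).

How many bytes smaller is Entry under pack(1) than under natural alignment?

natural layout:
  @0: seq [4B, align 4] → 4
  @4: length [44B, align 4] → 48
  @48: port [8B, align 8] → 56
  @56: ttl [1B, align 1] → 57
  +3 pad (align 4)
  @60: payload_len [4B, align 4] → 64
  @64: flags [1B, align 1] → 65
  +7 pad (align 8)
  @72: dst [8B, align 8] → 80
  size 80, align 8
packed(1) layout:
  @0: seq [4B, align 1] → 4
  @4: length [44B, align 1] → 48
  @48: port [8B, align 1] → 56
  @56: ttl [1B, align 1] → 57
  @57: payload_len [4B, align 1] → 61
  @61: flags [1B, align 1] → 62
  @62: dst [8B, align 1] → 70
  size 70, align 1
80 − 70 = 10

10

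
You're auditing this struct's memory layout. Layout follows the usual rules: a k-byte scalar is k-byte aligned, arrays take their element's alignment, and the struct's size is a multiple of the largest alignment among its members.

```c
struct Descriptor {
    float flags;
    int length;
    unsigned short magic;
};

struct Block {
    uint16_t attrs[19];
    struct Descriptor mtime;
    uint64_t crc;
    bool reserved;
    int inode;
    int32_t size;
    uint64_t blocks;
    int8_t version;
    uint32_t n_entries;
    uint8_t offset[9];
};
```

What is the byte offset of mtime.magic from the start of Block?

Descriptor: flags at 0 (size 4, align 4) → ends 4; length at 4 (size 4, align 4) → ends 8; magic at 8 (size 2, align 2) → ends 10; tail pad 2 to reach multiple of 4; total 12 bytes, alignment 4
attrs at 0 (size 38, align 2) → ends 38
pad 2 to align 4 for mtime
mtime at 40 (size 12, align 4) → ends 52
within Descriptor: magic at 8
40 + 8 = 48

48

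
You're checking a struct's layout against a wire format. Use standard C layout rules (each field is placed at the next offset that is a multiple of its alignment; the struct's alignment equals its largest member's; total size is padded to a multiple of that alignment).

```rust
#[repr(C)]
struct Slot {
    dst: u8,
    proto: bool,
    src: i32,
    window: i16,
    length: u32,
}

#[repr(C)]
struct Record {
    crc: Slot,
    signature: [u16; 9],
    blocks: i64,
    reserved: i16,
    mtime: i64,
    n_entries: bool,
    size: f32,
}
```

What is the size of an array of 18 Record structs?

Slot: dst at 0 (size 1, align 1) → ends 1; proto at 1 (size 1, align 1) → ends 2; pad 2 to align 4 for src; src at 4 (size 4, align 4) → ends 8; window at 8 (size 2, align 2) → ends 10; pad 2 to align 4 for length; length at 12 (size 4, align 4) → ends 16; total 16 bytes, alignment 4
crc at 0 (size 16, align 4) → ends 16
signature at 16 (size 18, align 2) → ends 34
pad 6 to align 8 for blocks
blocks at 40 (size 8, align 8) → ends 48
reserved at 48 (size 2, align 2) → ends 50
pad 6 to align 8 for mtime
mtime at 56 (size 8, align 8) → ends 64
n_entries at 64 (size 1, align 1) → ends 65
pad 3 to align 4 for size
size at 68 (size 4, align 4) → ends 72
total 72 bytes, alignment 8
array of 18: 18 × 72 = 1296

1296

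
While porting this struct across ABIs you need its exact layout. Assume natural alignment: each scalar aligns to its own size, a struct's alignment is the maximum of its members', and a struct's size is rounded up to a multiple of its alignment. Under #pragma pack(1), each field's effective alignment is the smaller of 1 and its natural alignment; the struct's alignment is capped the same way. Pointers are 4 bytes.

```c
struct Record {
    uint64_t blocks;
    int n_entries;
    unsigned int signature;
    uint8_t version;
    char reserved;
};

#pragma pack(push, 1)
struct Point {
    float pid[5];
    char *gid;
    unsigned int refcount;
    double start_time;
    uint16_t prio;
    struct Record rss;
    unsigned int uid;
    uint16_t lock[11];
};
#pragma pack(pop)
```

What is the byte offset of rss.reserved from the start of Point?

Record: 0..8  blocks  (8B, 8-aligned); 8..12  n_entries  (4B, 4-aligned); 12..16  signature  (4B, 4-aligned); 16..17  version  (1B, 1-aligned); 17..18  reserved  (1B, 1-aligned); 18..24  -- tail padding (6B); sizeof = 24, alignof = 8
0..20  pid  (20B, 1-aligned)
20..24  gid  (4B, 1-aligned)
24..28  refcount  (4B, 1-aligned)
28..36  start_time  (8B, 1-aligned)
36..38  prio  (2B, 1-aligned)
38..62  rss  (24B, 1-aligned)
within Record: reserved at 17
38 + 17 = 55

55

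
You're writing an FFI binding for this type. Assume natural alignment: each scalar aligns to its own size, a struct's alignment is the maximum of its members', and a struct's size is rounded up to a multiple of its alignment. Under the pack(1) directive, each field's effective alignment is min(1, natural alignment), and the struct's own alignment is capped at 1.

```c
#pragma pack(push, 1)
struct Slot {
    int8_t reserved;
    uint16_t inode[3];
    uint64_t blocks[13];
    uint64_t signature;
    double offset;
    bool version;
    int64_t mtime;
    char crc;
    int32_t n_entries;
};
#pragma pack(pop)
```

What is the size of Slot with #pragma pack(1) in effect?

reserved at 0 (size 1, align 1) → ends 1
inode at 1 (size 6, align 1) → ends 7
blocks at 7 (size 104, align 1) → ends 111
signature at 111 (size 8, align 1) → ends 119
offset at 119 (size 8, align 1) → ends 127
version at 127 (size 1, align 1) → ends 128
mtime at 128 (size 8, align 1) → ends 136
crc at 136 (size 1, align 1) → ends 137
n_entries at 137 (size 4, align 1) → ends 141
total 141 bytes, alignment 1

141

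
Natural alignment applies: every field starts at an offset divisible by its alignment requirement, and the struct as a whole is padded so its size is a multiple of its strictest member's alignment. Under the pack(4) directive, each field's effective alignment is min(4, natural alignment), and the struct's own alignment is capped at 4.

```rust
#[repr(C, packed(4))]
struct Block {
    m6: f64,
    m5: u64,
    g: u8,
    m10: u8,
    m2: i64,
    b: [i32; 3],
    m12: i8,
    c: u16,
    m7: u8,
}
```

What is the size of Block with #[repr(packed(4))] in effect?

m6 at 0 (size 8, align 4) → ends 8
m5 at 8 (size 8, align 4) → ends 16
g at 16 (size 1, align 1) → ends 17
m10 at 17 (size 1, align 1) → ends 18
pad 2 to align 4 for m2
m2 at 20 (size 8, align 4) → ends 28
b at 28 (size 12, align 4) → ends 40
m12 at 40 (size 1, align 1) → ends 41
pad 1 to align 2 for c
c at 42 (size 2, align 2) → ends 44
m7 at 44 (size 1, align 1) → ends 45
tail pad 3 to reach multiple of 4
total 48 bytes, alignment 4

48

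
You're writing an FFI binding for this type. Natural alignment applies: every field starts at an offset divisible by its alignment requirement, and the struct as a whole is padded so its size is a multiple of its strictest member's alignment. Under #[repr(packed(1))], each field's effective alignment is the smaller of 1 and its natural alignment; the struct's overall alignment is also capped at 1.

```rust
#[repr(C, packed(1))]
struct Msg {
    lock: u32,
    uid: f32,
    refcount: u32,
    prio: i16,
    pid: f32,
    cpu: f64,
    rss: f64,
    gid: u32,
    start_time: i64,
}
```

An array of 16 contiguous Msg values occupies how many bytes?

lock at 0 (size 4, align 1) → ends 4
uid at 4 (size 4, align 1) → ends 8
refcount at 8 (size 4, align 1) → ends 12
prio at 12 (size 2, align 1) → ends 14
pid at 14 (size 4, align 1) → ends 18
cpu at 18 (size 8, align 1) → ends 26
rss at 26 (size 8, align 1) → ends 34
gid at 34 (size 4, align 1) → ends 38
start_time at 38 (size 8, align 1) → ends 46
total 46 bytes, alignment 1
array of 16: 16 × 46 = 736

736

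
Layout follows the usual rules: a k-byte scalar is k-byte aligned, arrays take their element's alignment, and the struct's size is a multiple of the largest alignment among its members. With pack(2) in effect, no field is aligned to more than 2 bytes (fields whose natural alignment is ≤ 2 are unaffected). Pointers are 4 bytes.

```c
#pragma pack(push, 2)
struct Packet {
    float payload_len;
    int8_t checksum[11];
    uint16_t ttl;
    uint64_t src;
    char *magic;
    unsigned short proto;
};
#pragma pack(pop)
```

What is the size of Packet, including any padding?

@0: payload_len [4B, align 2] → 4
@4: checksum [11B, align 1] → 15
+1 pad (align 2)
@16: ttl [2B, align 2] → 18
@18: src [8B, align 2] → 26
@26: magic [4B, align 2] → 30
@30: proto [2B, align 2] → 32
size 32, align 2

32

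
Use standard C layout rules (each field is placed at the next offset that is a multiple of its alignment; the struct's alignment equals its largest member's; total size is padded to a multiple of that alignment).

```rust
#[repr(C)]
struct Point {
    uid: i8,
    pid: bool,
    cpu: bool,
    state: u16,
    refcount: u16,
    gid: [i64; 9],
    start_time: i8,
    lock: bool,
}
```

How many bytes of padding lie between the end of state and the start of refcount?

0..1  uid  (1B, 1-aligned)
1..2  pid  (1B, 1-aligned)
2..3  cpu  (1B, 1-aligned)
3..4  -- padding (1B)
4..6  state  (2B, 2-aligned)
6..8  refcount  (2B, 2-aligned)

0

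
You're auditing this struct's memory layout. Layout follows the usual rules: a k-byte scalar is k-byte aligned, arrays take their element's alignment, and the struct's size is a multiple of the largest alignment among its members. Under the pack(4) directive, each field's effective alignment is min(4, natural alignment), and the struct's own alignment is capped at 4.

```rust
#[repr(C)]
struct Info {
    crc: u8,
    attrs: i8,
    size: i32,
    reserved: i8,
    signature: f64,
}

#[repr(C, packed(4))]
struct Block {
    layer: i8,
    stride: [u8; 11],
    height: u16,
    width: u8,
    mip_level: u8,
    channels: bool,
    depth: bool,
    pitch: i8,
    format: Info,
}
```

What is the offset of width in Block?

Info: @0: crc [1B, align 1] → 1; @1: attrs [1B, align 1] → 2; +2 pad (align 4); @4: size [4B, align 4] → 8; @8: reserved [1B, align 1] → 9; +7 pad (align 8); @16: signature [8B, align 8] → 24; size 24, align 8
@0: layer [1B, align 1] → 1
@1: stride [11B, align 1] → 12
@12: height [2B, align 2] → 14
@14: width [1B, align 1] → 15

14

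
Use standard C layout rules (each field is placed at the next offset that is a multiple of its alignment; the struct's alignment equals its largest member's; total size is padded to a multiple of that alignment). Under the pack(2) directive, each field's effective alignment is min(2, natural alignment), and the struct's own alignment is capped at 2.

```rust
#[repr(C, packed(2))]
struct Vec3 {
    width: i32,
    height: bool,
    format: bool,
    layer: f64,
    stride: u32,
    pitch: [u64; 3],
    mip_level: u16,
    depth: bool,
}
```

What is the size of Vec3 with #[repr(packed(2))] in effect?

46

0..4  width  (4B, 2-aligned)
4..5  height  (1B, 1-aligned)
5..6  format  (1B, 1-aligned)
6..14  layer  (8B, 2-aligned)
14..18  stride  (4B, 2-aligned)
18..42  pitch  (24B, 2-aligned)
42..44  mip_level  (2B, 2-aligned)
44..45  depth  (1B, 1-aligned)
45..46  -- tail padding (1B)
sizeof = 46, alignof = 2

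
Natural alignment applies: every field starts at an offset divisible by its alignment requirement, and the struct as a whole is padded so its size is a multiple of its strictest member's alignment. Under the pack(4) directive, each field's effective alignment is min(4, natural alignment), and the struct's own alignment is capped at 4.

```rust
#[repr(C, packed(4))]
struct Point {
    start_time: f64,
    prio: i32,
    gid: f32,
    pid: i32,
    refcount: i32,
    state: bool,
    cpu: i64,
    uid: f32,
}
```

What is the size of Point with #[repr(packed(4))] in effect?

0..8  start_time  (8B, 4-aligned)
8..12  prio  (4B, 4-aligned)
12..16  gid  (4B, 4-aligned)
16..20  pid  (4B, 4-aligned)
20..24  refcount  (4B, 4-aligned)
24..25  state  (1B, 1-aligned)
25..28  -- padding (3B)
28..36  cpu  (8B, 4-aligned)
36..40  uid  (4B, 4-aligned)
sizeof = 40, alignof = 4

40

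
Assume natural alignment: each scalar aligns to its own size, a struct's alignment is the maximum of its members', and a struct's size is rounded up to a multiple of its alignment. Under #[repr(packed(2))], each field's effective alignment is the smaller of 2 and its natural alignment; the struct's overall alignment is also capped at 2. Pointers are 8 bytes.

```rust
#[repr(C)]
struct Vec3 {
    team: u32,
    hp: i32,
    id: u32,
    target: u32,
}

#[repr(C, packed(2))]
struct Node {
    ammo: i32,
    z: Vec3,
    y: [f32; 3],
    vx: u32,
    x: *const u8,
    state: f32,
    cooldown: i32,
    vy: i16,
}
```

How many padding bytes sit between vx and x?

0

Vec3: @0: team [4B, align 4] → 4; @4: hp [4B, align 4] → 8; @8: id [4B, align 4] → 12; @12: target [4B, align 4] → 16; size 16, align 4
@0: ammo [4B, align 2] → 4
@4: z [16B, align 2] → 20
@20: y [12B, align 2] → 32
@32: vx [4B, align 2] → 36
@36: x [8B, align 2] → 44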